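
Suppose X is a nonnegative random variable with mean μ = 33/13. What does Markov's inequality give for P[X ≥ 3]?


μ = E[X] = 33/13, a = 3.
Markov: P[X ≥ 3] ≤ μ/a = (33/13)/3 = 11/13.
Numerically: ≈ 0.84615.
(Since a = 3 > μ = 2.53846, the bound 11/13 is < 1 and informative.)

P[X ≥ 3] ≤ 11/13 ≈ 0.84615.


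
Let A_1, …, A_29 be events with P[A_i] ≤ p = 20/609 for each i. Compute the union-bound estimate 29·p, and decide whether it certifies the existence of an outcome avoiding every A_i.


Union bound: P[∪_{i=1}^{29} A_i] ≤ Σ_i P[A_i] ≤ 29·p = 29·(20/609) = 20/21.
Numerically: 20/21 ≈ 0.952381.
Is 20/21 < 1? YES.
Since P[∪ A_i] ≤ 20/21 < 1, the complement has P[∩ A_i^c] ≥ 1 − 20/21 = 1/21 > 0, so some outcome avoids every A_i.

29·p = 20/21 ≈ 0.952381; existence CERTIFIED by the union bound.


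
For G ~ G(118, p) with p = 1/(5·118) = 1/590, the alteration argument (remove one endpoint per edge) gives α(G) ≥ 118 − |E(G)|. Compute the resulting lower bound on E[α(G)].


E[|E(G)|] = C(118, 2)·p = 6903 · (1/590) = 117/10.
E[α(G)] ≥ n − E[|E(G)|] = 118 − 117/10 = 1063/10.
Numerically: ≈ 106.300000.
(This is only a lower bound; the true E[α(G)] may be larger.)

E[α(G)] ≥ 1063/10 ≈ 106.300000.


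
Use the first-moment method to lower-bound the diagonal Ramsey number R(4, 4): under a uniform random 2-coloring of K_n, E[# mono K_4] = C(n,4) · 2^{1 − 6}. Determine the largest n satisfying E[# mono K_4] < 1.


We need C(n, 4) · 2^{1 − 6} < 1, i.e. C(n, 4) < 2^{6 − 1} = 32.
Check values of n near the boundary:
  n = 4: C(4, 4) = 1; 1 < 32? YES
  n = 5: C(5, 4) = 5; 5 < 32? YES
  n = 6: C(6, 4) = 15; 15 < 32? YES
  n = 7: C(7, 4) = 35; 35 < 32? NO
  n = 8: C(8, 4) = 70; 70 < 32? NO
The largest n with C(n, 4) < 32 is n = 6 (where E[X] = 15/32 ≈ 0.4688). Hence R(4, 4) > 6, i.e. R(4, 4) ≥ 7.

Largest n = 6; hence R(4, 4) > 6.


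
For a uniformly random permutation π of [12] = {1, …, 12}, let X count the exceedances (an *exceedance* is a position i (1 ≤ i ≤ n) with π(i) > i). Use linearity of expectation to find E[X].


Write X = Σ_{i=1}^{12} X_i, where X_i = 1_{π(i) > i}.
For each fixed i, π(i) is uniform over {1, …, 12} (marginal of a uniform permutation), so P[π(i) > i] = (n − i)/n. Summing: Σ_{i=1}^{12} (n − i)/n = (0 + 1 + … + 11)/12 = 12(12 − 1)/(2·12) = (12 − 1)/2.
Hence E[X] = Σ_{i=1}^{12} (12 − i)/12 = 11/2 ≈ 5.50000.

E[X] = 11/2 = 5.50000.


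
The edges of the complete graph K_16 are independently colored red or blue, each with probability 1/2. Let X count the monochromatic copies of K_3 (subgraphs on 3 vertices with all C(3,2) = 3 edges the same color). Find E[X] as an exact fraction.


Let X = Σ_S X_S over the C(16, 3) = 560 subsets S of size 3, where X_S = 1 if the K_3 on S is monochromatic.
For a fixed S, the K_3 on S has C(3, 2) = 3 edges. P[all 3 edges red] = (1/2)^3, and likewise for blue, so P[monochromatic] = 2·(1/2)^3 = 2^{1 − 3} = 1/4.
By linearity: E[X] = C(16, 3) · 2^{1 − 3} = 560 · 1/4 = 140.
Numerically: E[X] ≈ 140.0000.

E[X] = C(16,3)·2^(1−C(3,2)) = 140 ≈ 140.0000.


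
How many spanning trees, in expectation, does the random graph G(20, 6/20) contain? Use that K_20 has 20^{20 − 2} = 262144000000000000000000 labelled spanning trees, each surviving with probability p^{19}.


K_20 has 20^{20 − 2} = 262144000000000000000000 labelled spanning trees.
For each such spanning tree H, let X_H = 1 if all 19 edges of H are present in G. Then P[X_H = 1] = p^{19} = (3/10)^{19} = 1162261467/10000000000000000000.
Summing the indicators: E[X] = Σ_H E[X_H] = 262144000000000000000000 · p^{19} = 262144000000000000000000 · 1162261467/10000000000000000000 = 152339935002624/5.
Numerically: E[X] ≈ 3.047e+13.

E[X] = 262144000000000000000000 · (3/10)^{19} = 152339935002624/5 ≈ 3.047e+13.


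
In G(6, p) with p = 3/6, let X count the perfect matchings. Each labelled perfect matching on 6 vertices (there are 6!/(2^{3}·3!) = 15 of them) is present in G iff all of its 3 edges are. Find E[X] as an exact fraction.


K_6 has 6!/(2^{3}·3!) = 15 labelled perfect matchings.
For each such perfect matching H, let X_H = 1 if all 3 edges of H are present in G. Then P[X_H = 1] = p^{3} = (1/2)^{3} = 1/8.
By linearity: E[X] = Σ_H E[X_H] = 15 · p^{3} = 15 · 1/8 = 15/8.
Numerically: E[X] ≈ 1.875.

E[X] = 15 · (1/2)^{3} = 15/8 ≈ 1.875.


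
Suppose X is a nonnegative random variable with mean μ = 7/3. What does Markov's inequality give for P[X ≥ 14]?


μ = E[X] = 7/3, a = 14.
Markov: P[X ≥ 14] ≤ μ/a = (7/3)/14 = 1/6.
Numerically: ≈ 0.167.
(Since a = 14 > μ = 2.333, the bound 1/6 is < 1 and informative.)

P[X ≥ 14] ≤ 1/6 ≈ 0.167.


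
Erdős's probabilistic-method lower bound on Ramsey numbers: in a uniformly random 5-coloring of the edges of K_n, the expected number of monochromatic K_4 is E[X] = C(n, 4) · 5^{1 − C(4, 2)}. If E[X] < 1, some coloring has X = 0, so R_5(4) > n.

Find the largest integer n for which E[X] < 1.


We need C(n, 4) · 5^{1 − 6} < 1, i.e. C(n, 4) < 5^{6 − 1} = 3125.
Check values of n near the boundary:
  n = 15: C(15, 4) = 1365; 1365 < 3125? YES
  n = 16: C(16, 4) = 1820; 1820 < 3125? YES
  n = 17: C(17, 4) = 2380; 2380 < 3125? YES
  n = 18: C(18, 4) = 3060; 3060 < 3125? YES
  n = 19: C(19, 4) = 3876; 3876 < 3125? NO
The largest n with C(n, 4) < 3125 is n = 18 (where E[X] = 612/625 ≈ 0.9792). Hence R_5(4) > 18, i.e. R_5(4) ≥ 19.

Largest n = 18; hence R_5(4) > 18.


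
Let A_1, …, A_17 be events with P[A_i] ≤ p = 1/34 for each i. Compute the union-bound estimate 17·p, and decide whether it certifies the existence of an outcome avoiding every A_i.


Union bound: P[∪_{i=1}^{17} A_i] ≤ Σ_i P[A_i] ≤ 17·p = 17·(1/34) = 1/2.
Numerically: 1/2 ≈ 0.500000.
Is 1/2 < 1? YES.
Since P[∪ A_i] ≤ 1/2 < 1, the complement has P[∩ A_i^c] ≥ 1 − 1/2 = 1/2 > 0, so some outcome avoids every A_i.

17·p = 1/2 ≈ 0.500000; existence CERTIFIED by the union bound.


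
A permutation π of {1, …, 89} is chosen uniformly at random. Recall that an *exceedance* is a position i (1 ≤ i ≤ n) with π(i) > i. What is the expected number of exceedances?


Write X = Σ_{i=1}^{89} X_i, where X_i = 1_{π(i) > i}.
For each fixed i, π(i) is uniform over {1, …, 89} (marginal of a uniform permutation), so P[π(i) > i] = (n − i)/n. Summing: Σ_{i=1}^{89} (n − i)/n = (0 + 1 + … + 88)/89 = 89(89 − 1)/(2·89) = (89 − 1)/2.
Hence E[X] = Σ_{i=1}^{89} (89 − i)/89 = 44 ≈ 44.0000.

E[X] = 44 = 44.0000.


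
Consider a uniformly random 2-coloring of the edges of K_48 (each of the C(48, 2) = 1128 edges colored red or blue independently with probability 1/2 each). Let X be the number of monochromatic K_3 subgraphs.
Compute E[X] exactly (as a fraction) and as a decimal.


Let X = Σ_S X_S over the C(48, 3) = 17296 subsets S of size 3, where X_S = 1 if the K_3 on S is monochromatic.
For a fixed S, the K_3 on S has C(3, 2) = 3 edges. P[all 3 edges red] = (1/2)^3, and likewise for blue, so P[monochromatic] = 2·(1/2)^3 = 2^{1 − 3} = 1/4.
By linearity: E[X] = C(48, 3) · 2^{1 − 3} = 17296 · 1/4 = 4324.
Numerically: E[X] ≈ 4324.00000.

E[X] = C(48,3)·2^(1−C(3,2)) = 4324 ≈ 4324.00000.


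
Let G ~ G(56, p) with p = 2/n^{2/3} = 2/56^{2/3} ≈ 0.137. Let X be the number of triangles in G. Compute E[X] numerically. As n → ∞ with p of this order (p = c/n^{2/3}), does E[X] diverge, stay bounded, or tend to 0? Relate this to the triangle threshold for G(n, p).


Number of potential triangles: C(56, 3) = 27720.
Each occurs with probability p³ ≈ (0.137)³ ≈ 2.55102e-03.
By linearity: E[X] = C(56, 3)·p³ ≈ 27720 · 2.55102e-03 ≈ 70.714.
Since α = 2/3 < 1, p = c/n^{2/3} ≫ 1/n is above the triangle threshold p ~ 1/n. Asymptotically E[X] ~ (c³/6)·n^{3(1−α)} = (2³/6)·n^{1} → ∞; triangles are abundant w.h.p.

E[X] ≈ 70.714; in regime p = Θ(1/n^{2/3}) E[X] diverges (above the triangle threshold p ~ 1/n).


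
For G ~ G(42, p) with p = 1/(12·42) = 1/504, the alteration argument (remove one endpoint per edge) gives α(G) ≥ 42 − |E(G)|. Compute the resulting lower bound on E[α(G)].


E[|E(G)|] = C(42, 2)·p = 861 · (1/504) = 41/24.
E[α(G)] ≥ n − E[|E(G)|] = 42 − 41/24 = 967/24.
Numerically: ≈ 40.29167.
(This is only a lower bound; the true E[α(G)] may be larger.)

E[α(G)] ≥ 967/24 ≈ 40.29167.


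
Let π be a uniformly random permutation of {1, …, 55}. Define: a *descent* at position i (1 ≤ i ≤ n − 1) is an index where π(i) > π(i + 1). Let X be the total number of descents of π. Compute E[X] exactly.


Write X = Σ X_I over i = 1, …, 54, with X_I the indicator of one descent.
There are 54 indicators.
For each fixed i, the pair (π(i), π(i+1)) is a uniformly random ordered pair of distinct values from {1, …, 55}; by symmetry P[π(i) > π(i+1)] = 1/2.
By linearity: E[X] = 54 · (1/2) = (55 − 1) · (1/2) = 27 ≈ 27.000000.

E[X] = 27 = 27.000000.


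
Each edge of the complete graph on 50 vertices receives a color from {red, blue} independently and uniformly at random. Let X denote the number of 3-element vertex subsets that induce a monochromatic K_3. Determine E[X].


Let X = Σ_S X_S over the C(50, 3) = 19600 subsets S of size 3, where X_S = 1 if the K_3 on S is monochromatic.
For a fixed S, the K_3 on S has C(3, 2) = 3 edges. P[all 3 edges red] = (1/2)^3, and likewise for blue, so P[monochromatic] = 2·(1/2)^3 = 2^{1 − 3} = 1/4.
By linearity: E[X] = C(50, 3) · 2^{1 − 3} = 19600 · 1/4 = 4900.
Numerically: E[X] ≈ 4900.00000.

E[X] = C(50,3)·2^(1−C(3,2)) = 4900 ≈ 4900.00000.


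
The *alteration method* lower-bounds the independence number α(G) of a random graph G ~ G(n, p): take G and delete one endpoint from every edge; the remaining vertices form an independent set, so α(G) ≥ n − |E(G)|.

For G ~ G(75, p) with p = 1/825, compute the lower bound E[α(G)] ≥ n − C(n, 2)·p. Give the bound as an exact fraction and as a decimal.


E[|E(G)|] = C(75, 2)·p = 2775 · (1/825) = 37/11.
E[α(G)] ≥ n − E[|E(G)|] = 75 − 37/11 = 788/11.
Numerically: ≈ 71.636.
(This is only a lower bound; the true E[α(G)] may be larger.)

E[α(G)] ≥ 788/11 ≈ 71.636.


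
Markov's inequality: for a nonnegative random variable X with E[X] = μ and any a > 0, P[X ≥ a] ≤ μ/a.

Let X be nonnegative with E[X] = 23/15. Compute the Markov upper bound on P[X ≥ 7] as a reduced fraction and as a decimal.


μ = E[X] = 23/15, a = 7.
Markov: P[X ≥ 7] ≤ μ/a = (23/15)/7 = 23/105.
Numerically: ≈ 0.21905.
(Since a = 7 > μ = 1.53333, the bound 23/105 is < 1 and informative.)

P[X ≥ 7] ≤ 23/105 ≈ 0.21905.


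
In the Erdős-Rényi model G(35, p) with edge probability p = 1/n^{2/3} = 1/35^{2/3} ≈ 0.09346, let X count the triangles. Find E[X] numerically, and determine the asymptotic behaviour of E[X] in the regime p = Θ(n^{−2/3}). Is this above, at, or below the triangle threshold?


Number of potential triangles: C(35, 3) = 6545.
Each occurs with probability p³ ≈ (0.09346)³ ≈ 8.163265e-04.
By linearity: E[X] = C(35, 3)·p³ ≈ 6545 · 8.163265e-04 ≈ 5.3429.
Since α = 2/3 < 1, p = c/n^{2/3} ≫ 1/n is above the triangle threshold p ~ 1/n. Asymptotically E[X] ~ (c³/6)·n^{3(1−α)} = (1³/6)·n^{1} → ∞; triangles are abundant w.h.p.

E[X] ≈ 5.3429; in regime p = Θ(1/n^{2/3}) E[X] diverges (above the triangle threshold p ~ 1/n).


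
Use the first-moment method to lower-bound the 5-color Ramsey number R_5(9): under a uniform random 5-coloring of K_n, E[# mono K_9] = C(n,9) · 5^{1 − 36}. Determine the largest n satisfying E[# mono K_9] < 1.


We need C(n, 9) · 5^{1 − 36} < 1, i.e. C(n, 9) < 5^{36 − 1} = 2910383045673370361328125.
Check values of n near the boundary:
  n = 2167: C(2167, 9) = 2855899084841489792706810; 2855899084841489792706810 < 2910383045673370361328125? YES
  n = 2168: C(2168, 9) = 2867804175977929537095120; 2867804175977929537095120 < 2910383045673370361328125? YES
  n = 2169: C(2169, 9) = 2879753360044504243499683; 2879753360044504243499683 < 2910383045673370361328125? YES
  n = 2170: C(2170, 9) = 2891746779868845075610510; 2891746779868845075610510 < 2910383045673370361328125? YES
  n = 2171: C(2171, 9) = 2903784578674959601827205; 2903784578674959601827205 < 2910383045673370361328125? YES
  n = 2172: C(2172, 9) = 2915866900084148060642020; 2915866900084148060642020 < 2910383045673370361328125? NO
The largest n with C(n, 9) < 2910383045673370361328125 is n = 2171 (where E[X] = 580756915734991920365441/582076609134674072265625 ≈ 0.998). Hence R_5(9) > 2171, i.e. R_5(9) ≥ 2172.

Largest n = 2171; hence R_5(9) > 2171.


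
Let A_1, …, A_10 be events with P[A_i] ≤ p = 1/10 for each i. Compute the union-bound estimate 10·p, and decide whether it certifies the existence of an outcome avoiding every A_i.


Union bound: P[∪_{i=1}^{10} A_i] ≤ Σ_i P[A_i] ≤ 10·p = 10·(1/10) = 1.
Numerically: 1 ≈ 1.00000.
Is 1 < 1? NO.
Since the bound 1 is ≥ 1, the union bound is uninformative here; it does NOT by itself certify existence.

10·p = 1 ≈ 1.00000; existence NOT certified by the union bound.


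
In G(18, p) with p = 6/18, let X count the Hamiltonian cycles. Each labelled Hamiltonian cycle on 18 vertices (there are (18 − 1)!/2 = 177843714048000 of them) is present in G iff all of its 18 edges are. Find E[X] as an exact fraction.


K_18 has (18 − 1)!/2 = 177843714048000 labelled Hamiltonian cycles.
For each such Hamiltonian cycle H, let X_H = 1 if all 18 edges of H are present in G. Then P[X_H = 1] = p^{18} = (1/3)^{18} = 1/387420489.
By linearity: E[X] = Σ_H E[X_H] = 177843714048000 · p^{18} = 177843714048000 · 1/387420489 = 243955712000/531441.
Numerically: E[X] ≈ 459046.

E[X] = 177843714048000 · (1/3)^{18} = 243955712000/531441 ≈ 459046.


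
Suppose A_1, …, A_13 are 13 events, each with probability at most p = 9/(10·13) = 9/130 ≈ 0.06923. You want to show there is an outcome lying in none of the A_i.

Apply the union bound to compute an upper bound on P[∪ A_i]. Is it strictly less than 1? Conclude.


Union bound: P[∪_{i=1}^{13} A_i] ≤ Σ_i P[A_i] ≤ 13·p = 13·(9/130) = 9/10.
Numerically: 9/10 ≈ 0.90000.
Is 9/10 < 1? YES.
Since P[∪ A_i] ≤ 9/10 < 1, the complement has P[∩ A_i^c] ≥ 1 − 9/10 = 1/10 > 0, so some outcome avoids every A_i.

13·p = 9/10 ≈ 0.90000; existence CERTIFIED by the union bound.


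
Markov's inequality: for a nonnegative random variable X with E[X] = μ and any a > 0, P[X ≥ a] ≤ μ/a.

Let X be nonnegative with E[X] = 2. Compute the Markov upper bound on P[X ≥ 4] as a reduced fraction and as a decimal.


μ = E[X] = 2, a = 4.
Markov: P[X ≥ 4] ≤ μ/a = (2)/4 = 1/2.
Numerically: ≈ 0.5000.
(Since a = 4 > μ = 2.0000, the bound 1/2 is < 1 and informative.)

P[X ≥ 4] ≤ 1/2 ≈ 0.5000.


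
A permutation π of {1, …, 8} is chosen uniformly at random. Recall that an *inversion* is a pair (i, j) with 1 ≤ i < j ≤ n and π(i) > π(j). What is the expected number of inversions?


Write X = Σ X_I over the C(8, 2) = 28 pairs i < j, with X_I the indicator of one inversion.
There are 28 indicators.
For each fixed pair i < j, the values π(i) and π(j) are two distinct elements of {1, …, 8} in uniformly random order; by symmetry P[π(i) > π(j)] = 1/2.
By linearity: E[X] = 28 · (1/2) = C(8, 2) · (1/2) = 28/2 = 14 ≈ 14.000.

E[X] = 14 = 14.000.


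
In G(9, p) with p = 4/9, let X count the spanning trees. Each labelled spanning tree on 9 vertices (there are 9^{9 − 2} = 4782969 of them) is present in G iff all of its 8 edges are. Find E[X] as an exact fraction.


K_9 has 9^{9 − 2} = 4782969 labelled spanning trees.
For each such spanning tree H, let X_H = 1 if all 8 edges of H are present in G. Then P[X_H = 1] = p^{8} = (4/9)^{8} = 65536/43046721.
Summing the indicators: E[X] = Σ_H E[X_H] = 4782969 · p^{8} = 4782969 · 65536/43046721 = 65536/9.
Numerically: E[X] ≈ 7282.

E[X] = 4782969 · (4/9)^{8} = 65536/9 ≈ 7282.


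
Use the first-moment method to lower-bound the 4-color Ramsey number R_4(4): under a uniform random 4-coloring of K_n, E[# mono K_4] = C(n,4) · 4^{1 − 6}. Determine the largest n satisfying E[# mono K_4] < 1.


We need C(n, 4) · 4^{1 − 6} < 1, i.e. C(n, 4) < 4^{6 − 1} = 1024.
Check values of n near the boundary:
  n = 8: C(8, 4) = 70; 70 < 1024? YES
  n = 9: C(9, 4) = 126; 126 < 1024? YES
  n = 10: C(10, 4) = 210; 210 < 1024? YES
  n = 11: C(11, 4) = 330; 330 < 1024? YES
  n = 12: C(12, 4) = 495; 495 < 1024? YES
  n = 13: C(13, 4) = 715; 715 < 1024? YES
  n = 14: C(14, 4) = 1001; 1001 < 1024? YES
  n = 15: C(15, 4) = 1365; 1365 < 1024? NO
The largest n with C(n, 4) < 1024 is n = 14 (where E[X] = 1001/1024 ≈ 0.9775). Hence R_4(4) > 14, i.e. R_4(4) ≥ 15.

Largest n = 14; hence R_4(4) > 14.


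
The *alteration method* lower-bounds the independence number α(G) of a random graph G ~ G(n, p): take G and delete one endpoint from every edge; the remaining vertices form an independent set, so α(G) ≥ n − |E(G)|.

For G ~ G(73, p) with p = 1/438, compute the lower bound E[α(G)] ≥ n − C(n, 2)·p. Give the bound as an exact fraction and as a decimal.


E[|E(G)|] = C(73, 2)·p = 2628 · (1/438) = 6.
E[α(G)] ≥ n − E[|E(G)|] = 73 − 6 = 67.
Numerically: ≈ 67.000.
(This is only a lower bound; the true E[α(G)] may be larger.)

E[α(G)] ≥ 67 ≈ 67.000.


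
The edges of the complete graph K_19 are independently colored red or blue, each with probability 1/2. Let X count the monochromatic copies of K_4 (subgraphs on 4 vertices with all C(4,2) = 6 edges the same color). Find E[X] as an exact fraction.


Let X = Σ_S X_S over the C(19, 4) = 3876 subsets S of size 4, where X_S = 1 if the K_4 on S is monochromatic.
For a fixed S, the K_4 on S has C(4, 2) = 6 edges. P[all 6 edges red] = (1/2)^6, and likewise for blue, so P[monochromatic] = 2·(1/2)^6 = 2^{1 − 6} = 1/32.
By linearity of expectation: E[X] = C(19, 4) · 2^{1 − 6} = 3876 · 1/32 = 969/8.
Numerically: E[X] ≈ 121.1250.

E[X] = C(19,4)·2^(1−C(4,2)) = 969/8 ≈ 121.1250.


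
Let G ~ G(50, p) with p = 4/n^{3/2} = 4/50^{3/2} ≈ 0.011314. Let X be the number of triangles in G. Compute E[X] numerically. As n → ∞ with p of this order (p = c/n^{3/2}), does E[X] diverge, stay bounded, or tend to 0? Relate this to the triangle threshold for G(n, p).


Number of potential triangles: C(50, 3) = 19600.
Each occurs with probability p³ ≈ (0.011314)³ ≈ 1.4481547e-06.
By linearity: E[X] = C(50, 3)·p³ ≈ 19600 · 1.4481547e-06 ≈ 0.02838.
Since α = 3/2 > 1, p = c/n^{3/2} = o(1/n) is below the triangle threshold p ~ 1/n. Asymptotically E[X] ~ (c³/6)·n^{3(1−α)} = (4³/6)·n^{-1.5} → 0, so by Markov's inequality G has no triangles w.h.p.

E[X] ≈ 0.02838; in regime p = Θ(1/n^{3/2}) E[X] tends to 0 (below the triangle threshold p ~ 1/n).


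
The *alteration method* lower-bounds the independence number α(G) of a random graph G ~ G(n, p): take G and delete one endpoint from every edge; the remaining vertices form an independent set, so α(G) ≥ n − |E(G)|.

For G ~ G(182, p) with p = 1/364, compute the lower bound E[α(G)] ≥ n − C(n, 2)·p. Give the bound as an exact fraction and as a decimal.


E[|E(G)|] = C(182, 2)·p = 16471 · (1/364) = 181/4.
E[α(G)] ≥ n − E[|E(G)|] = 182 − 181/4 = 547/4.
Numerically: ≈ 136.750000.
(This is only a lower bound; the true E[α(G)] may be larger.)

E[α(G)] ≥ 547/4 ≈ 136.750000.


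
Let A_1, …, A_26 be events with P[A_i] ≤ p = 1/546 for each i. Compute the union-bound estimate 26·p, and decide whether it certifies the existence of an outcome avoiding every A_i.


Union bound: P[∪_{i=1}^{26} A_i] ≤ Σ_i P[A_i] ≤ 26·p = 26·(1/546) = 1/21.
Numerically: 1/21 ≈ 0.04762.
Is 1/21 < 1? YES.
Since P[∪ A_i] ≤ 1/21 < 1, the complement has P[∩ A_i^c] ≥ 1 − 1/21 = 20/21 > 0, so some outcome avoids every A_i.

26·p = 1/21 ≈ 0.04762; existence CERTIFIED by the union bound.


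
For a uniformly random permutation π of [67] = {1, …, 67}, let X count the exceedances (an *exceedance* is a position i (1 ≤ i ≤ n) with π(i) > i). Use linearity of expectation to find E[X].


Write X = Σ_{i=1}^{67} X_i, where X_i = 1_{π(i) > i}.
For each fixed i, π(i) is uniform over {1, …, 67} (marginal of a uniform permutation), so P[π(i) > i] = (n − i)/n. Summing: Σ_{i=1}^{67} (n − i)/n = (0 + 1 + … + 66)/67 = 67(67 − 1)/(2·67) = (67 − 1)/2.
Hence E[X] = Σ_{i=1}^{67} (67 − i)/67 = 33 ≈ 33.0000.

E[X] = 33 = 33.0000.


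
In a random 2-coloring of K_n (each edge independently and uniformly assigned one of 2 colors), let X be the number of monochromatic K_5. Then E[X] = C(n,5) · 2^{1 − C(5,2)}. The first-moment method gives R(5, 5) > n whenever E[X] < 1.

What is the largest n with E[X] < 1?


We need C(n, 5) · 2^{1 − 10} < 1, i.e. C(n, 5) < 2^{10 − 1} = 512.
Check values of n near the boundary:
  n = 8: C(8, 5) = 56; 56 < 512? YES
  n = 9: C(9, 5) = 126; 126 < 512? YES
  n = 10: C(10, 5) = 252; 252 < 512? YES
  n = 11: C(11, 5) = 462; 462 < 512? YES
  n = 12: C(12, 5) = 792; 792 < 512? NO
  n = 13: C(13, 5) = 1287; 1287 < 512? NO
  n = 14: C(14, 5) = 2002; 2002 < 512? NO
The largest n with C(n, 5) < 512 is n = 11 (where E[X] = 231/256 ≈ 0.902344). Hence R(5, 5) > 11, i.e. R(5, 5) ≥ 12.

Largest n = 11; hence R(5, 5) > 11.


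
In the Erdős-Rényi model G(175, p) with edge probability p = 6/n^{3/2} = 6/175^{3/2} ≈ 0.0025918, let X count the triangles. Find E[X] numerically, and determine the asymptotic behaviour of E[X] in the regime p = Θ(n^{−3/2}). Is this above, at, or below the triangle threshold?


Number of potential triangles: C(175, 3) = 877975.
Each occurs with probability p³ ≈ (0.0025918)³ ≈ 1.7409349e-08.
By linearity: E[X] = C(175, 3)·p³ ≈ 877975 · 1.7409349e-08 ≈ 0.01528.
Since α = 3/2 > 1, p = c/n^{3/2} = o(1/n) is below the triangle threshold p ~ 1/n. Asymptotically E[X] ~ (c³/6)·n^{3(1−α)} = (6³/6)·n^{-1.5} → 0, so by Markov's inequality G has no triangles w.h.p.

E[X] ≈ 0.01528; in regime p = Θ(1/n^{3/2}) E[X] tends to 0 (below the triangle threshold p ~ 1/n).


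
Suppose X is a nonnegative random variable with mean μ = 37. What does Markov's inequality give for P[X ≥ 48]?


μ = E[X] = 37, a = 48.
Markov: P[X ≥ 48] ≤ μ/a = (37)/48 = 37/48.
Numerically: ≈ 0.7708.
(Since a = 48 > μ = 37.0000, the bound 37/48 is < 1 and informative.)

P[X ≥ 48] ≤ 37/48 ≈ 0.7708.


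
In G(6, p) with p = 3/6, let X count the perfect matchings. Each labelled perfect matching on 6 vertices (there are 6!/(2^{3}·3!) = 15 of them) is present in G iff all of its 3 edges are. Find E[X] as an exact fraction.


K_6 has 6!/(2^{3}·3!) = 15 labelled perfect matchings.
For each such perfect matching H, let X_H = 1 if all 3 edges of H are present in G. Then P[X_H = 1] = p^{3} = (1/2)^{3} = 1/8.
Summing the indicators: E[X] = Σ_H E[X_H] = 15 · p^{3} = 15 · 1/8 = 15/8.
Numerically: E[X] ≈ 1.88.

E[X] = 15 · (1/2)^{3} = 15/8 ≈ 1.88.


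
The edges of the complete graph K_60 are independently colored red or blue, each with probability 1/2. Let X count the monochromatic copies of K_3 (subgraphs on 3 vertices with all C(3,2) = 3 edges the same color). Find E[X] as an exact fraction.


Let X = Σ_S X_S over the C(60, 3) = 34220 subsets S of size 3, where X_S = 1 if the K_3 on S is monochromatic.
For a fixed S, the K_3 on S has C(3, 2) = 3 edges. P[all 3 edges red] = (1/2)^3, and likewise for blue, so P[monochromatic] = 2·(1/2)^3 = 2^{1 − 3} = 1/4.
Summing: E[X] = C(60, 3) · 2^{1 − 3} = 34220 · 1/4 = 8555.
Numerically: E[X] ≈ 8555.000.

E[X] = C(60,3)·2^(1−C(3,2)) = 8555 ≈ 8555.000.


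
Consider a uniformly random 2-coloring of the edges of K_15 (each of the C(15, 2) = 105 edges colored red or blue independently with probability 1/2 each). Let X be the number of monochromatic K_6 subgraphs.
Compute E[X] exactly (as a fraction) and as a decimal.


Let X = Σ_S X_S over the C(15, 6) = 5005 subsets S of size 6, where X_S = 1 if the K_6 on S is monochromatic.
For a fixed S, the K_6 on S has C(6, 2) = 15 edges. P[all 15 edges red] = (1/2)^15, and likewise for blue, so P[monochromatic] = 2·(1/2)^15 = 2^{1 − 15} = 1/16384.
By linearity: E[X] = C(15, 6) · 2^{1 − 15} = 5005 · 1/16384 = 5005/16384.
Numerically: E[X] ≈ 0.305.

E[X] = C(15,6)·2^(1−C(6,2)) = 5005/16384 ≈ 0.305.


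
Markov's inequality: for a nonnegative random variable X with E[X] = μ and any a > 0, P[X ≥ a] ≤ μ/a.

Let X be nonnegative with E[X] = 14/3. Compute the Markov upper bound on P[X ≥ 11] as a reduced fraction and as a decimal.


μ = E[X] = 14/3, a = 11.
Markov: P[X ≥ 11] ≤ μ/a = (14/3)/11 = 14/33.
Numerically: ≈ 0.424.
(Since a = 11 > μ = 4.667, the bound 14/33 is < 1 and informative.)

P[X ≥ 11] ≤ 14/33 ≈ 0.424.


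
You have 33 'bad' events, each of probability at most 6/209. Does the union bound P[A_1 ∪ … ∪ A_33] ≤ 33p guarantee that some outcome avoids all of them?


Union bound: P[∪_{i=1}^{33} A_i] ≤ Σ_i P[A_i] ≤ 33·p = 33·(6/209) = 18/19.
Numerically: 18/19 ≈ 0.9474.
Is 18/19 < 1? YES.
Since P[∪ A_i] ≤ 18/19 < 1, the complement has P[∩ A_i^c] ≥ 1 − 18/19 = 1/19 > 0, so some outcome avoids every A_i.

33·p = 18/19 ≈ 0.9474; existence CERTIFIED by the union bound.


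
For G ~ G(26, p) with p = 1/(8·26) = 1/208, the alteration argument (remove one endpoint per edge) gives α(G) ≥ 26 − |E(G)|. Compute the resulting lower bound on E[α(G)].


E[|E(G)|] = C(26, 2)·p = 325 · (1/208) = 25/16.
E[α(G)] ≥ n − E[|E(G)|] = 26 − 25/16 = 391/16.
Numerically: ≈ 24.437500.
(This is only a lower bound; the true E[α(G)] may be larger.)

E[α(G)] ≥ 391/16 ≈ 24.437500.


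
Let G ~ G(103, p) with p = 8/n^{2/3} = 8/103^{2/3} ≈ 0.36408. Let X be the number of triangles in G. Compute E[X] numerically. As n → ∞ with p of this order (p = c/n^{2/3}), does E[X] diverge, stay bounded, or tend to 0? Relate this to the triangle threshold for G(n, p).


Number of potential triangles: C(103, 3) = 176851.
Each occurs with probability p³ ≈ (0.36408)³ ≈ 4.8260911e-02.
By linearity: E[X] = C(103, 3)·p³ ≈ 176851 · 4.8260911e-02 ≈ 8534.99029.
Since α = 2/3 < 1, p = c/n^{2/3} ≫ 1/n is above the triangle threshold p ~ 1/n. Asymptotically E[X] ~ (c³/6)·n^{3(1−α)} = (8³/6)·n^{1} → ∞; triangles are abundant w.h.p.

E[X] ≈ 8534.99029; in regime p = Θ(1/n^{2/3}) E[X] diverges (above the triangle threshold p ~ 1/n).


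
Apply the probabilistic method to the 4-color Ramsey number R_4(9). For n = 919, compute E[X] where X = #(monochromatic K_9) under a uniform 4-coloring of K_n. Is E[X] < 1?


E[X] = C(919, 9) · 4^{1 − 36} = 1238828681639563077558 · 4^{−35} = 1238828681639563077558/1180591620717411303424.
As a reduced fraction: E[X] = 619414340819781538779/590295810358705651712 ≈ 1.049.
Is E[X] < 1? NO.
Since E[X] ≥ 1, the first-moment bound is inconclusive at n = 919; it does NOT by itself certify R_4(9) > 919.

E[X] = 619414340819781538779/590295810358705651712 ≈ 1.049; E[X] ≥ 1; first-moment method inconclusive here.


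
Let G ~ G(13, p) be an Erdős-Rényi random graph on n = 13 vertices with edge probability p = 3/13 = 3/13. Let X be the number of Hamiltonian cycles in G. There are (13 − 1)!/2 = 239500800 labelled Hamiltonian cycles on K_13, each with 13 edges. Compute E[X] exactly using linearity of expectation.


K_13 has (13 − 1)!/2 = 239500800 labelled Hamiltonian cycles.
For each such Hamiltonian cycle H, let X_H = 1 if all 13 edges of H are present in G. Then P[X_H = 1] = p^{13} = (3/13)^{13} = 1594323/302875106592253.
By linearity: E[X] = Σ_H E[X_H] = 239500800 · p^{13} = 239500800 · 1594323/302875106592253 = 381841633958400/302875106592253.
Numerically: E[X] ≈ 1.261.

E[X] = 239500800 · (3/13)^{13} = 381841633958400/302875106592253 ≈ 1.261.


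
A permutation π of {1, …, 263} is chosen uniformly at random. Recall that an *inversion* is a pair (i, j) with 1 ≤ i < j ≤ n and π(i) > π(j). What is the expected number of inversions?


Write X = Σ X_I over the C(263, 2) = 34453 pairs i < j, with X_I the indicator of one inversion.
There are 34453 indicators.
For each fixed pair i < j, the values π(i) and π(j) are two distinct elements of {1, …, 263} in uniformly random order; by symmetry P[π(i) > π(j)] = 1/2.
By linearity: E[X] = 34453 · (1/2) = C(263, 2) · (1/2) = 34453/2 = 34453/2 ≈ 17226.500000.

E[X] = 34453/2 = 17226.500000.


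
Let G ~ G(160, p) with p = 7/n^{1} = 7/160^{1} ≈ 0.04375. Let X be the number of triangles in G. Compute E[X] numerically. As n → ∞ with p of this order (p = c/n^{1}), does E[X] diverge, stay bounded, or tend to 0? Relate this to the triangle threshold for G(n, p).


Number of potential triangles: C(160, 3) = 669920.
Each occurs with probability p³ ≈ (0.04375)³ ≈ 8.374023e-05.
By linearity: E[X] = C(160, 3)·p³ ≈ 669920 · 8.374023e-05 ≈ 56.0993.
Here α = 1, so p = 7/n is exactly at the triangle threshold p ~ 1/n. Asymptotically E[X] → c³/6 = 7³/6 = 343/6 ≈ 57.1667, a bounded constant. In this regime the triangle count is asymptotically Poisson(c³/6).

E[X] ≈ 56.0993; in regime p = Θ(1/n^{1}) E[X] stays bounded (at the triangle threshold p ~ 1/n).


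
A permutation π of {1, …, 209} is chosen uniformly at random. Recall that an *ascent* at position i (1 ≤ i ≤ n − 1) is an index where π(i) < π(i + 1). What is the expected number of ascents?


Write X = Σ X_I over i = 1, …, 208, with X_I the indicator of one ascent.
There are 208 indicators.
For each fixed i, the pair (π(i), π(i+1)) is a uniformly random ordered pair of distinct values from {1, …, 209}; by symmetry P[π(i) < π(i+1)] = 1/2.
By linearity: E[X] = 208 · (1/2) = (209 − 1) · (1/2) = 104 ≈ 104.000.

E[X] = 104 = 104.000.


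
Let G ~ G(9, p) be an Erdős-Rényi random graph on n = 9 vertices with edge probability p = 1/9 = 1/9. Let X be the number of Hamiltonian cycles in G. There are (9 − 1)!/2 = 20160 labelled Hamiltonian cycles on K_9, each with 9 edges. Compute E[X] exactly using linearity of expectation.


K_9 has (9 − 1)!/2 = 20160 labelled Hamiltonian cycles.
For each such Hamiltonian cycle H, let X_H = 1 if all 9 edges of H are present in G. Then P[X_H = 1] = p^{9} = (1/9)^{9} = 1/387420489.
By linearity of expectation: E[X] = Σ_H E[X_H] = 20160 · p^{9} = 20160 · 1/387420489 = 2240/43046721.
Numerically: E[X] ≈ 5.2e-05.

E[X] = 20160 · (1/9)^{9} = 2240/43046721 ≈ 5.2e-05.


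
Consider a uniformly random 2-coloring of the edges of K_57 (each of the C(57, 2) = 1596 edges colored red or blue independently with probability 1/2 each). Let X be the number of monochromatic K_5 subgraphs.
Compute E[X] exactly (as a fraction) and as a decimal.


Let X = Σ_S X_S over the C(57, 5) = 4187106 subsets S of size 5, where X_S = 1 if the K_5 on S is monochromatic.
For a fixed S, the K_5 on S has C(5, 2) = 10 edges. P[all 10 edges red] = (1/2)^10, and likewise for blue, so P[monochromatic] = 2·(1/2)^10 = 2^{1 − 10} = 1/512.
By linearity: E[X] = C(57, 5) · 2^{1 − 10} = 4187106 · 1/512 = 2093553/256.
Numerically: E[X] ≈ 8177.941406.

E[X] = C(57,5)·2^(1−C(5,2)) = 2093553/256 ≈ 8177.941406.


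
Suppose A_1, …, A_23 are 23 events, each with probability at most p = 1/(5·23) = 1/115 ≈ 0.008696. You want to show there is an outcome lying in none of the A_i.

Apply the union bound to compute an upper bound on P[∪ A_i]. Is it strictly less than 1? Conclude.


Union bound: P[∪_{i=1}^{23} A_i] ≤ Σ_i P[A_i] ≤ 23·p = 23·(1/115) = 1/5.
Numerically: 1/5 ≈ 0.200000.
Is 1/5 < 1? YES.
Since P[∪ A_i] ≤ 1/5 < 1, the complement has P[∩ A_i^c] ≥ 1 − 1/5 = 4/5 > 0, so some outcome avoids every A_i.

23·p = 1/5 ≈ 0.200000; existence CERTIFIED by the union bound.


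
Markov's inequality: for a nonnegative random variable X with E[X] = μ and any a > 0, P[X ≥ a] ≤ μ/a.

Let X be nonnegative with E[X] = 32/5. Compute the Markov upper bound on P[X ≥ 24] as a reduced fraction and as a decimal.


μ = E[X] = 32/5, a = 24.
Markov: P[X ≥ 24] ≤ μ/a = (32/5)/24 = 4/15.
Numerically: ≈ 0.2667.
(Since a = 24 > μ = 6.4000, the bound 4/15 is < 1 and informative.)

P[X ≥ 24] ≤ 4/15 ≈ 0.2667.


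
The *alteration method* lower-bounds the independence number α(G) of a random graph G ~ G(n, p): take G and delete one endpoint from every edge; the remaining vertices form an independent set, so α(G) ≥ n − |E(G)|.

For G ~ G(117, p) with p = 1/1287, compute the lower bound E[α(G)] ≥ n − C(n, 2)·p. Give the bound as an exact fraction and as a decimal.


E[|E(G)|] = C(117, 2)·p = 6786 · (1/1287) = 58/11.
E[α(G)] ≥ n − E[|E(G)|] = 117 − 58/11 = 1229/11.
Numerically: ≈ 111.727273.
(This is only a lower bound; the true E[α(G)] may be larger.)

E[α(G)] ≥ 1229/11 ≈ 111.727273.


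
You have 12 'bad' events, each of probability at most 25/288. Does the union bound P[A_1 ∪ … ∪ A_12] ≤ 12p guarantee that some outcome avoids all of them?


Union bound: P[∪_{i=1}^{12} A_i] ≤ Σ_i P[A_i] ≤ 12·p = 12·(25/288) = 25/24.
Numerically: 25/24 ≈ 1.0417.
Is 25/24 < 1? NO.
Since the bound 25/24 is ≥ 1, the union bound is uninformative here; it does NOT by itself certify existence.

12·p = 25/24 ≈ 1.0417; existence NOT certified by the union bound.


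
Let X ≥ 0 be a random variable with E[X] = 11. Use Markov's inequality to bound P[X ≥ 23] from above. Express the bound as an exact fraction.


μ = E[X] = 11, a = 23.
Markov: P[X ≥ 23] ≤ μ/a = (11)/23 = 11/23.
Numerically: ≈ 0.4783.
(Since a = 23 > μ = 11.0000, the bound 11/23 is < 1 and informative.)

P[X ≥ 23] ≤ 11/23 ≈ 0.4783.


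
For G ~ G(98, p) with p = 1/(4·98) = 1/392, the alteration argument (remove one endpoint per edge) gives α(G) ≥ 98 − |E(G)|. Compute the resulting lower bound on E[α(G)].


E[|E(G)|] = C(98, 2)·p = 4753 · (1/392) = 97/8.
E[α(G)] ≥ n − E[|E(G)|] = 98 − 97/8 = 687/8.
Numerically: ≈ 85.875.
(This is only a lower bound; the true E[α(G)] may be larger.)

E[α(G)] ≥ 687/8 ≈ 85.875.


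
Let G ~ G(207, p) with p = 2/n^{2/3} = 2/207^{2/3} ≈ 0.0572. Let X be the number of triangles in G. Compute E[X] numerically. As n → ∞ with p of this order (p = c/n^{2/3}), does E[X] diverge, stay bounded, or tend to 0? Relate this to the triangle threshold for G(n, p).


Number of potential triangles: C(207, 3) = 1456935.
Each occurs with probability p³ ≈ (0.0572)³ ≈ 1.86702e-04.
By linearity: E[X] = C(207, 3)·p³ ≈ 1456935 · 1.86702e-04 ≈ 272.013.
Since α = 2/3 < 1, p = c/n^{2/3} ≫ 1/n is above the triangle threshold p ~ 1/n. Asymptotically E[X] ~ (c³/6)·n^{3(1−α)} = (2³/6)·n^{1} → ∞; triangles are abundant w.h.p.

E[X] ≈ 272.013; in regime p = Θ(1/n^{2/3}) E[X] diverges (above the triangle threshold p ~ 1/n).


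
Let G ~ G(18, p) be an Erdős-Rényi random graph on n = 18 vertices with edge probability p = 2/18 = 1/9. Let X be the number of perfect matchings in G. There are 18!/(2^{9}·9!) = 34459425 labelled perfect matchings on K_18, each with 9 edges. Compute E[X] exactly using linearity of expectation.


K_18 has 18!/(2^{9}·9!) = 34459425 labelled perfect matchings.
For each such perfect matching H, let X_H = 1 if all 9 edges of H are present in G. Then P[X_H = 1] = p^{9} = (1/9)^{9} = 1/387420489.
By linearity: E[X] = Σ_H E[X_H] = 34459425 · p^{9} = 34459425 · 1/387420489 = 425425/4782969.
Numerically: E[X] ≈ 0.0889458.

E[X] = 34459425 · (1/9)^{9} = 425425/4782969 ≈ 0.0889458.


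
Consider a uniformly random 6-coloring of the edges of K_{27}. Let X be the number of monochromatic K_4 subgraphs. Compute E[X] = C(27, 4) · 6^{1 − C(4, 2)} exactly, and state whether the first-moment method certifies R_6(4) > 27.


E[X] = C(27, 4) · 6^{1 − 6} = 17550 · 6^{−5} = 17550/7776.
As a reduced fraction: E[X] = 325/144 ≈ 2.2569.
Is E[X] < 1? NO.
Since E[X] ≥ 1, the first-moment bound is inconclusive at n = 27; it does NOT by itself certify R_6(4) > 27.

E[X] = 325/144 ≈ 2.2569; E[X] ≥ 1; first-moment method inconclusive here.


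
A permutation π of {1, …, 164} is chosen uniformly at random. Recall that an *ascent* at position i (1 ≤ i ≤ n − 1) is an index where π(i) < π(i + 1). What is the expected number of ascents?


Write X = Σ X_I over i = 1, …, 163, with X_I the indicator of one ascent.
There are 163 indicators.
For each fixed i, the pair (π(i), π(i+1)) is a uniformly random ordered pair of distinct values from {1, …, 164}; by symmetry P[π(i) < π(i+1)] = 1/2.
By linearity: E[X] = 163 · (1/2) = (164 − 1) · (1/2) = 163/2 ≈ 81.500000.

E[X] = 163/2 = 81.500000.


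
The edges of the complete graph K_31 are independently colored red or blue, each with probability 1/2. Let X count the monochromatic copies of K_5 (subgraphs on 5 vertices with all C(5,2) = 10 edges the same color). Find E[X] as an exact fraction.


Let X = Σ_S X_S over the C(31, 5) = 169911 subsets S of size 5, where X_S = 1 if the K_5 on S is monochromatic.
For a fixed S, the K_5 on S has C(5, 2) = 10 edges. P[all 10 edges red] = (1/2)^10, and likewise for blue, so P[monochromatic] = 2·(1/2)^10 = 2^{1 − 10} = 1/512.
By linearity: E[X] = C(31, 5) · 2^{1 − 10} = 169911 · 1/512 = 169911/512.
Numerically: E[X] ≈ 331.8574.

E[X] = C(31,5)·2^(1−C(5,2)) = 169911/512 ≈ 331.8574.


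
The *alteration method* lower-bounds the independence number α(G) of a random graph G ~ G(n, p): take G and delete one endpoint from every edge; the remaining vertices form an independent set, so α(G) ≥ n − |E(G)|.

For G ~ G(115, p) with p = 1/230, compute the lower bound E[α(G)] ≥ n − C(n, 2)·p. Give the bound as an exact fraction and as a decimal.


E[|E(G)|] = C(115, 2)·p = 6555 · (1/230) = 57/2.
E[α(G)] ≥ n − E[|E(G)|] = 115 − 57/2 = 173/2.
Numerically: ≈ 86.500.
(This is only a lower bound; the true E[α(G)] may be larger.)

E[α(G)] ≥ 173/2 ≈ 86.500.


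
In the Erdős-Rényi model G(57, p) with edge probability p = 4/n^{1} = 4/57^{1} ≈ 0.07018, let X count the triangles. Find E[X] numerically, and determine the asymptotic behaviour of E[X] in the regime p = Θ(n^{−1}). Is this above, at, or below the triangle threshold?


Number of potential triangles: C(57, 3) = 29260.
Each occurs with probability p³ ≈ (0.07018)³ ≈ 3.455854e-04.
By linearity: E[X] = C(57, 3)·p³ ≈ 29260 · 3.455854e-04 ≈ 10.1118.
Here α = 1, so p = 4/n is exactly at the triangle threshold p ~ 1/n. Asymptotically E[X] → c³/6 = 4³/6 = 32/3 ≈ 10.6667, a bounded constant. In this regime the triangle count is asymptotically Poisson(c³/6).

E[X] ≈ 10.1118; in regime p = Θ(1/n^{1}) E[X] stays bounded (at the triangle threshold p ~ 1/n).


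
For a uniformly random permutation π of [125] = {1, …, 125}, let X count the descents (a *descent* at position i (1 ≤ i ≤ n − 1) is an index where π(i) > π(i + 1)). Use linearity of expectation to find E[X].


Write X = Σ X_I over i = 1, …, 124, with X_I the indicator of one descent.
There are 124 indicators.
For each fixed i, the pair (π(i), π(i+1)) is a uniformly random ordered pair of distinct values from {1, …, 125}; by symmetry P[π(i) > π(i+1)] = 1/2.
By linearity: E[X] = 124 · (1/2) = (125 − 1) · (1/2) = 62 ≈ 62.000.

E[X] = 62 = 62.000.


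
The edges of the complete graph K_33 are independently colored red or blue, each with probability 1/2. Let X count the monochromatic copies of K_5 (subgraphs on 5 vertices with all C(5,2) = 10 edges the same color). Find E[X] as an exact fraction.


Let X = Σ_S X_S over the C(33, 5) = 237336 subsets S of size 5, where X_S = 1 if the K_5 on S is monochromatic.
For a fixed S, the K_5 on S has C(5, 2) = 10 edges. P[all 10 edges red] = (1/2)^10, and likewise for blue, so P[monochromatic] = 2·(1/2)^10 = 2^{1 − 10} = 1/512.
By linearity of expectation: E[X] = C(33, 5) · 2^{1 − 10} = 237336 · 1/512 = 29667/64.
Numerically: E[X] ≈ 463.547.

E[X] = C(33,5)·2^(1−C(5,2)) = 29667/64 ≈ 463.547.
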